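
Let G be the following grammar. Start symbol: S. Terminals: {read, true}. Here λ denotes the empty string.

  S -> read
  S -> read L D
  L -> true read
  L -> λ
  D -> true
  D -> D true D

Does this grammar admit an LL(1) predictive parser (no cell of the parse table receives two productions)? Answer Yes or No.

FIRST(S) = {read}
FIRST(L) = {λ, true}
FIRST(D) = {true}
FOLLOW(S) = {$}
FOLLOW(L) = {true}
FOLLOW(D) = {$, true}
Cell M[D, true] receives both D -> true and D -> D true D — the grammar is not LL(1).

No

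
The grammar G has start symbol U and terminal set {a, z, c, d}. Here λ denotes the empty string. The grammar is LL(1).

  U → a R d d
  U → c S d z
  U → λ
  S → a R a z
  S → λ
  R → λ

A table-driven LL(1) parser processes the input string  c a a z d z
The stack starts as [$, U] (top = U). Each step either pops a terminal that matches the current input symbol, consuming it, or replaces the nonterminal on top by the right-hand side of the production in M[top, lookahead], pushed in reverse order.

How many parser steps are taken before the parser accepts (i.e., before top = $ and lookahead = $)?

9

     Stack          Input          Action
  1  $ U            c a a z d z $  expand U → c S d z
  2  $ z d S c      c a a z d z $  match c
  3  $ z d S        a a z d z $    expand S → a R a z
  4  $ z d z a R a  a a z d z $    match a
  5  $ z d z a R    a z d z $      expand R → λ
  6  $ z d z a      a z d z $      match a
  7  $ z d z        z d z $        match z
  8  $ z d          d z $          match d
  9  $ z            z $            match z
Accept reached after 9 steps.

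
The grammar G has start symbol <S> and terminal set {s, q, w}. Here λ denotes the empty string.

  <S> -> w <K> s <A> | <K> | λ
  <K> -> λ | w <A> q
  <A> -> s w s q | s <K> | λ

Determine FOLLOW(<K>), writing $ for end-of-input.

{$, q, s}

FIRST(<K>): from <K>->λ we get {λ}; from <K>->w <A> q we get {w}. So FIRST(<K>) = {λ, w}.
FIRST(<A>): from <A>->s w s q we get {s}; from <A>->s <K> we get {s}; from <A>->λ we get {λ}. So FIRST(<A>) = {λ, s}.
FIRST(<S>): from <S>->w <K> s <A> we get {w}; from <S>-><K> we get {λ, w}; from <S>->λ we get {λ}. So FIRST(<S>) = {λ, w}.
FOLLOW(<S>) includes $ since <S> is the start symbol.
FOLLOW(<S>): <S> appears on no right-hand side. Thus FOLLOW(<S>) = {$}.
FOLLOW(<A>): in <S>->w <K> s <A>, the suffix after <A> is empty, so FOLLOW(<A>) ⊇ FOLLOW(<S>) = {$}; in <K>->w <A> q, <A> is followed by q with FIRST {q}. Thus FOLLOW(<A>) = {$, q}.
FOLLOW(<K>): in <S>->w <K> s <A>, <K> is followed by s <A> with FIRST {s}; in <S>-><K>, the suffix after <K> is empty, so FOLLOW(<K>) ⊇ FOLLOW(<S>) = {$}; in <A>->s <K>, the suffix after <K> is empty, so FOLLOW(<K>) ⊇ FOLLOW(<A>) = {$, q}. Thus FOLLOW(<K>) = {$, q, s}.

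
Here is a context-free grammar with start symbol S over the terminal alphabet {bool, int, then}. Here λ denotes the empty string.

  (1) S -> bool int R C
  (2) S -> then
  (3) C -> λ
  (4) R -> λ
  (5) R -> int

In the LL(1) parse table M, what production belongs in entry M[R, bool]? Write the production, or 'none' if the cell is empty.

FIRST(S): from S->bool int R C we get {bool}; from S->then we get {then}. So FIRST(S) = {bool, then}.
FIRST(C): from C->λ we get {λ}. So FIRST(C) = {λ}.
FIRST(R): from R->λ we get {λ}; from R->int we get {int}. So FIRST(R) = {λ, int}.
FOLLOW(S) includes $ since S is the start symbol.
FOLLOW(S): S appears on no right-hand side. Thus FOLLOW(S) = {$}.
FOLLOW(R): in S->bool int R C, R is followed by C with FIRST {λ}; in S->bool int R C, the suffix after R is nullable, so FOLLOW(R) ⊇ FOLLOW(S) = {$}. Thus FOLLOW(R) = {$}.
For R -> λ: FIRST(λ) = {λ}, so it goes in M[R, t] for t ∈ {}; since λ ∈ FIRST, also for every t ∈ FOLLOW(R) = {$}.
For R -> int: FIRST(int) = {int}, so it goes in M[R, t] for t ∈ {int}.
None of these place a production in M[R, bool].

none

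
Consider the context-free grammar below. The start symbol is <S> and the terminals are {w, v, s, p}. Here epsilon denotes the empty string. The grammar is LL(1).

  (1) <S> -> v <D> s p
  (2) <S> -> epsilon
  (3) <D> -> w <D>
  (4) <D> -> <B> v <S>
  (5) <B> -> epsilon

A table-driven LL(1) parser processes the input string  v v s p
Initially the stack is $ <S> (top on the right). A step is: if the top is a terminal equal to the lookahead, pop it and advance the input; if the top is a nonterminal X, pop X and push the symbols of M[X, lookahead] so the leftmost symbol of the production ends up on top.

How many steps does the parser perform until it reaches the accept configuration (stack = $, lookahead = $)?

8

     Stack            Input      Action
  1  $ <S>            v v s p $  expand <S> -> v <D> s p
  2  $ p s <D> v      v v s p $  match v
  3  $ p s <D>        v s p $    expand <D> -> <B> v <S>
  4  $ p s <S> v <B>  v s p $    expand <B> -> epsilon
  5  $ p s <S> v      v s p $    match v
  6  $ p s <S>        s p $      expand <S> -> epsilon
  7  $ p s            s p $      match s
  8  $ p              p $        match p
Accept reached after 8 steps.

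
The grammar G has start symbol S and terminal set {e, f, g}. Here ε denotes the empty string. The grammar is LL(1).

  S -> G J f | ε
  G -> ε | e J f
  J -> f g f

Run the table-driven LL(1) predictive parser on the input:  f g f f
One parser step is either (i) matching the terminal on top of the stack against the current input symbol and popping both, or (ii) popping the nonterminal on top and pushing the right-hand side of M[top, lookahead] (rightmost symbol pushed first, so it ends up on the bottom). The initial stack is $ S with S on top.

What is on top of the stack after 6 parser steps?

     Stack      Input      Action
  1  $ S        f g f f $  expand S -> G J f
  2  $ f J G    f g f f $  expand G -> ε
  3  $ f J      f g f f $  expand J -> f g f
  4  $ f f g f  f g f f $  match f
  5  $ f f g    g f f $    match g
  6  $ f f      f f $      match f
Stack after step 6: $ f (top = f).

f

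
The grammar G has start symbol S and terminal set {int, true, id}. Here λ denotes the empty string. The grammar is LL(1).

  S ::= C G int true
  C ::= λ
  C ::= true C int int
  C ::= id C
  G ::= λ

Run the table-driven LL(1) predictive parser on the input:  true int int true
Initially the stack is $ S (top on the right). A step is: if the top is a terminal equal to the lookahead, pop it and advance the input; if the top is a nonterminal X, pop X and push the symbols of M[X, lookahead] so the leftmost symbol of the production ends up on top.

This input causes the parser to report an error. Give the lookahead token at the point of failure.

step 1: stack=$ S  input=true int int true $  — expand S ::= C G int true
step 2: stack=$ true int G C  input=true int int true $  — expand C ::= true C int int
step 3: stack=$ true int G int int C true  input=true int int true $  — match true
step 4: stack=$ true int G int int C  input=int int true $  — expand C ::= λ
step 5: stack=$ true int G int int  input=int int true $  — match int
step 6: stack=$ true int G int  input=int true $  — match int
step 7: stack=$ true int G  input=true $  — error: M[G, true] is empty

true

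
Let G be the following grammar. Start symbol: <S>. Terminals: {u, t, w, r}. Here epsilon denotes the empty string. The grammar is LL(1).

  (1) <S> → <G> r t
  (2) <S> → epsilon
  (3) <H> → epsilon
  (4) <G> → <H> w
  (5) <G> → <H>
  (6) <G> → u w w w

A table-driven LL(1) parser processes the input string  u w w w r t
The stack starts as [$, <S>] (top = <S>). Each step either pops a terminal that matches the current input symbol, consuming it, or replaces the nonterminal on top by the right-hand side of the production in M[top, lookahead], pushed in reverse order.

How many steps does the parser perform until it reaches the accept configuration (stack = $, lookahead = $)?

8

step 1: stack=$ <S>  input=u w w w r t $  — expand <S> → <G> r t
step 2: stack=$ t r <G>  input=u w w w r t $  — expand <G> → u w w w
step 3: stack=$ t r w w w u  input=u w w w r t $  — match u
step 4: stack=$ t r w w w  input=w w w r t $  — match w
step 5: stack=$ t r w w  input=w w r t $  — match w
step 6: stack=$ t r w  input=w r t $  — match w
step 7: stack=$ t r  input=r t $  — match r
step 8: stack=$ t  input=t $  — match t
Accept reached after 8 steps.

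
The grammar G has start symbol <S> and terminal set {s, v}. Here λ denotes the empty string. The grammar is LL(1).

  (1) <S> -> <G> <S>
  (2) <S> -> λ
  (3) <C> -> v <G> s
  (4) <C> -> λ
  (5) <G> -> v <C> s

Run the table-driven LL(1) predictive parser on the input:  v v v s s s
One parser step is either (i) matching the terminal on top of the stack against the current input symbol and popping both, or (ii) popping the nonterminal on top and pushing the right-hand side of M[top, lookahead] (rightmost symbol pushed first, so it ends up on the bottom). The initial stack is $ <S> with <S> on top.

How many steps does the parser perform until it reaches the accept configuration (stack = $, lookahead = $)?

12

step 1: stack=$ <S>  input=v v v s s s $  — expand <S> -> <G> <S>
step 2: stack=$ <S> <G>  input=v v v s s s $  — expand <G> -> v <C> s
step 3: stack=$ <S> s <C> v  input=v v v s s s $  — match v
step 4: stack=$ <S> s <C>  input=v v s s s $  — expand <C> -> v <G> s
step 5: stack=$ <S> s s <G> v  input=v v s s s $  — match v
step 6: stack=$ <S> s s <G>  input=v s s s $  — expand <G> -> v <C> s
step 7: stack=$ <S> s s s <C> v  input=v s s s $  — match v
step 8: stack=$ <S> s s s <C>  input=s s s $  — expand <C> -> λ
step 9: stack=$ <S> s s s  input=s s s $  — match s
step 10: stack=$ <S> s s  input=s s $  — match s
step 11: stack=$ <S> s  input=s $  — match s
step 12: stack=$ <S>  input=$  — expand <S> -> λ
Accept reached after 12 steps.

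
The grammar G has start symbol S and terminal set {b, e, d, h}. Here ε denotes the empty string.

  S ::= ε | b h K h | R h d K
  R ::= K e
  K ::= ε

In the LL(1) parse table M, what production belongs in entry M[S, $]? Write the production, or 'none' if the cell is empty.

S ::= ε

FIRST(K): from K::=ε we get {ε}. So FIRST(K) = {ε}.
FIRST(R): from R::=K e we get {e}. So FIRST(R) = {e}.
FIRST(S): from S::=ε we get {ε}; from S::=b h K h we get {b}; from S::=R h d K we get {e}. So FIRST(S) = {ε, b, e}.
FOLLOW(S) includes $ since S is the start symbol.
FOLLOW(S): S appears on no right-hand side. Thus FOLLOW(S) = {$}.
For S ::= ε: FIRST(ε) = {ε}, so it goes in M[S, t] for t ∈ {}; since ε ∈ FIRST, also for every t ∈ FOLLOW(S) = {$}.
For S ::= b h K h: FIRST(b h K h) = {b}, so it goes in M[S, t] for t ∈ {b}.
For S ::= R h d K: FIRST(R h d K) = {e}, so it goes in M[S, t] for t ∈ {e}.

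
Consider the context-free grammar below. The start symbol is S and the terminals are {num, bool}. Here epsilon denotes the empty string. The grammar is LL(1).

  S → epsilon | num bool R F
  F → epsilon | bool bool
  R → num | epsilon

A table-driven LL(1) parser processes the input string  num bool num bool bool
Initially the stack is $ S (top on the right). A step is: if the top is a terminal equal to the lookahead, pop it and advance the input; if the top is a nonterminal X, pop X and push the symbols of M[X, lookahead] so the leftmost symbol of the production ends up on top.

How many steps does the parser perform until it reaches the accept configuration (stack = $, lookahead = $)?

8

     Stack           Input                     Action
  1  $ S             num bool num bool bool $  expand S → num bool R F
  2  $ F R bool num  num bool num bool bool $  match num
  3  $ F R bool      bool num bool bool $      match bool
  4  $ F R           num bool bool $           expand R → num
  5  $ F num         num bool bool $           match num
  6  $ F             bool bool $               expand F → bool bool
  7  $ bool bool     bool bool $               match bool
  8  $ bool          bool $                    match bool
Accept reached after 8 steps.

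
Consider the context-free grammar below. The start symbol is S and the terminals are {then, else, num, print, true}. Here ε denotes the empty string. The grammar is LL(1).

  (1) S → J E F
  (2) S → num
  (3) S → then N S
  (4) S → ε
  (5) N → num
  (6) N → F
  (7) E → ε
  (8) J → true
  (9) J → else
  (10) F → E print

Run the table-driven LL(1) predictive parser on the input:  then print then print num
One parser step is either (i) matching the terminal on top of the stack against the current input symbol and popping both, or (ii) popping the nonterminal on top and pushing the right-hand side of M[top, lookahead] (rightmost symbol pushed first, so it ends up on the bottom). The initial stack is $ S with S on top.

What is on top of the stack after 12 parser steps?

S

      Stack        Input                        Action
   1  $ S          then print then print num $  expand S → then N S
   2  $ S N then   then print then print num $  match then
   3  $ S N        print then print num $       expand N → F
   4  $ S F        print then print num $       expand F → E print
   5  $ S print E  print then print num $       expand E → ε
   6  $ S print    print then print num $       match print
   7  $ S          then print num $             expand S → then N S
   8  $ S N then   then print num $             match then
   9  $ S N        print num $                  expand N → F
  10  $ S F        print num $                  expand F → E print
  11  $ S print E  print num $                  expand E → ε
  12  $ S print    print num $                  match print
Stack after step 12: $ S (top = S).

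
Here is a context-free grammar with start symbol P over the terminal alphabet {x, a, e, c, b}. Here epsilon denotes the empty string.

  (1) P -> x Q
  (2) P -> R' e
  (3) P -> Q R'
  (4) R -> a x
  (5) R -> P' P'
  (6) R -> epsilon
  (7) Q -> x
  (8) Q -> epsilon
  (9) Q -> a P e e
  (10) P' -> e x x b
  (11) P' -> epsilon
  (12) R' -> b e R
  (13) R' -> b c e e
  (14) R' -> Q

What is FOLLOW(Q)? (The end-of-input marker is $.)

{$, a, b, e, x}

FIRST(Q) = {epsilon, a, x}
FIRST(P') = {epsilon, e}
FIRST(R) = {epsilon, a, e}  (via P' P')
FIRST(R') = {epsilon, a, b, x}  (via Q)
FIRST(P) = {epsilon, a, b, e, x}  (via R' e, Q R')
FOLLOW(P) includes $ since P is the start symbol.
FOLLOW(P): in Q->a P e e, P is followed by e e with FIRST {e}. Thus FOLLOW(P) = {$, e}.
FOLLOW(R'): in P->R' e, R' is followed by e with FIRST {e}; in P->Q R', the suffix after R' is empty, so FOLLOW(R') ⊇ FOLLOW(P) = {$, e}. Thus FOLLOW(R') = {$, e}.
FOLLOW(R): in R'->b e R, the suffix after R is empty, so FOLLOW(R) ⊇ FOLLOW(R') = {$, e}. Thus FOLLOW(R) = {$, e}.
FOLLOW(Q): in P->x Q, the suffix after Q is empty, so FOLLOW(Q) ⊇ FOLLOW(P) = {$, e}; in P->Q R', Q is followed by R' with FIRST {epsilon, a, b, x}; in P->Q R', the suffix after Q is nullable, so FOLLOW(Q) ⊇ FOLLOW(P) = {$, e}; in R'->Q, the suffix after Q is empty, so FOLLOW(Q) ⊇ FOLLOW(R') = {$, e}. Thus FOLLOW(Q) = {$, a, b, e, x}.
FOLLOW(P'): in R->P' P' (occurrence 1), P' is followed by P' with FIRST {epsilon, e}; in R->P' P' (occurrence 1), the suffix after P' is nullable, so FOLLOW(P') ⊇ FOLLOW(R) = {$, e}; in R->P' P' (occurrence 2), the suffix after P' is empty, so FOLLOW(P') ⊇ FOLLOW(R) = {$, e}. Thus FOLLOW(P') = {$, e}.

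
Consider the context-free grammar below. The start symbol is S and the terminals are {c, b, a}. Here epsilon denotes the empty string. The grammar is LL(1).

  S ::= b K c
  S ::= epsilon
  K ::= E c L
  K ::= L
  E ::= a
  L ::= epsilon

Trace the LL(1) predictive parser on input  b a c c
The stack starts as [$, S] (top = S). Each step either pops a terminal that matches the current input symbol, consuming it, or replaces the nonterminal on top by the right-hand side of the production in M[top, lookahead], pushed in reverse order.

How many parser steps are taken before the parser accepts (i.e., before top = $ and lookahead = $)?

step 1: stack=$ S  input=b a c c $  — expand S ::= b K c
step 2: stack=$ c K b  input=b a c c $  — match b
step 3: stack=$ c K  input=a c c $  — expand K ::= E c L
step 4: stack=$ c L c E  input=a c c $  — expand E ::= a
step 5: stack=$ c L c a  input=a c c $  — match a
step 6: stack=$ c L c  input=c c $  — match c
step 7: stack=$ c L  input=c $  — expand L ::= epsilon
step 8: stack=$ c  input=c $  — match c
Accept reached after 8 steps.

8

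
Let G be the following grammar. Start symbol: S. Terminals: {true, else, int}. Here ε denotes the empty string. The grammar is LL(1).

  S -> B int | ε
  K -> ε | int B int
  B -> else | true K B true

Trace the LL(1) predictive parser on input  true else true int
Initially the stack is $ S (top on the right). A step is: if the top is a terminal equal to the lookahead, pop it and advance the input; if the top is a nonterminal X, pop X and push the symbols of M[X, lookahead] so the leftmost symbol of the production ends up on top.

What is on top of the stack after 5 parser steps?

else

step 1: stack=$ S  input=true else true int $  — expand S -> B int
step 2: stack=$ int B  input=true else true int $  — expand B -> true K B true
step 3: stack=$ int true B K true  input=true else true int $  — match true
step 4: stack=$ int true B K  input=else true int $  — expand K -> ε
step 5: stack=$ int true B  input=else true int $  — expand B -> else
Stack after step 5: $ int true else (top = else).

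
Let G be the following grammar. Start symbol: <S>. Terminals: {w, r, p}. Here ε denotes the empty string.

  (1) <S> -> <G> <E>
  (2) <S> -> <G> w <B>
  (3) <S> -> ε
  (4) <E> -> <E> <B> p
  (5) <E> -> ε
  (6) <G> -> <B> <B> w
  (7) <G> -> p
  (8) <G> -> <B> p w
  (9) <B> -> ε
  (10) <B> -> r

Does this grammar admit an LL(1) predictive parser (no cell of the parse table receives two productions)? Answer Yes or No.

No

FIRST(<S>) = {ε, p, r, w}
FIRST(<E>) = {ε, p, r}
FIRST(<G>) = {p, r, w}
FIRST(<B>) = {ε, r}
FOLLOW(<S>) = {$}
FOLLOW(<E>) = {$, p, r}
FOLLOW(<G>) = {$, p, r, w}
FOLLOW(<B>) = {$, p, r, w}
Cell M[<B>, r] receives both <B> -> ε and <B> -> r — the grammar is not LL(1).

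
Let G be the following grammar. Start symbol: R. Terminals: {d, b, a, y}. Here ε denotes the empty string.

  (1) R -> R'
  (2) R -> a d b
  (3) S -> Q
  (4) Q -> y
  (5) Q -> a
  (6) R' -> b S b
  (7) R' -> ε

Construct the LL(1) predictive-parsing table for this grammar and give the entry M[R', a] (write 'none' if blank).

none

FIRST(Q): from Q->y we get {y}; from Q->a we get {a}. So FIRST(Q) = {a, y}.
FIRST(R'): from R'->b S b we get {b}; from R'->ε we get {ε}. So FIRST(R') = {ε, b}.
FIRST(R): from R->R' we get {ε, b}; from R->a d b we get {a}. So FIRST(R) = {ε, a, b}.
FIRST(S): from S->Q we get {a, y}. So FIRST(S) = {a, y}.
FOLLOW(R) includes $ since R is the start symbol.
FOLLOW(R): R appears on no right-hand side. Thus FOLLOW(R) = {$}.
FOLLOW(R'): in R->R', the suffix after R' is empty, so FOLLOW(R') ⊇ FOLLOW(R) = {$}. Thus FOLLOW(R') = {$}.
For R' -> b S b: FIRST(b S b) = {b}, so it goes in M[R', t] for t ∈ {b}.
For R' -> ε: FIRST(ε) = {ε}, so it goes in M[R', t] for t ∈ {}; since ε ∈ FIRST, also for every t ∈ FOLLOW(R') = {$}.
None of these place a production in M[R', a].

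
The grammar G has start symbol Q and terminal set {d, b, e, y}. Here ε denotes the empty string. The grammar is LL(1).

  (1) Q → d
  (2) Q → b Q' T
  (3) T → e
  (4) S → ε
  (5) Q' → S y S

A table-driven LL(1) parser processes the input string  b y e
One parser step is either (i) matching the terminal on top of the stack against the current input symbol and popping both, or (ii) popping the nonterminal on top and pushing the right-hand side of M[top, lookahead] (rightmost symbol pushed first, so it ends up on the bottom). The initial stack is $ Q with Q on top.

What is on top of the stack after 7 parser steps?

e

step 1: stack=$ Q  input=b y e $  — expand Q → b Q' T
step 2: stack=$ T Q' b  input=b y e $  — match b
step 3: stack=$ T Q'  input=y e $  — expand Q' → S y S
step 4: stack=$ T S y S  input=y e $  — expand S → ε
step 5: stack=$ T S y  input=y e $  — match y
step 6: stack=$ T S  input=e $  — expand S → ε
step 7: stack=$ T  input=e $  — expand T → e
Stack after step 7: $ e (top = e).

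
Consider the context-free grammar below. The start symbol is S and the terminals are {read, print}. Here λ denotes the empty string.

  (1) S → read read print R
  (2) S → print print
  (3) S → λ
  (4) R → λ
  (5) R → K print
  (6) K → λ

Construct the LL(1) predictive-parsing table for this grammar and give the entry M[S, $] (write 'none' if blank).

FIRST(S) = {λ, print, read}
FIRST(K) = {λ}
FIRST(R) = {λ, print}  (via K print)
FOLLOW(S) includes $ since S is the start symbol.
FOLLOW(S): S appears on no right-hand side. Thus FOLLOW(S) = {$}.
For S → read read print R: FIRST(read read print R) = {read}, so it goes in M[S, t] for t ∈ {read}.
For S → print print: FIRST(print print) = {print}, so it goes in M[S, t] for t ∈ {print}.
For S → λ: FIRST(λ) = {λ}, so it goes in M[S, t] for t ∈ {}; since λ ∈ FIRST, also for every t ∈ FOLLOW(S) = {$}.

S → λ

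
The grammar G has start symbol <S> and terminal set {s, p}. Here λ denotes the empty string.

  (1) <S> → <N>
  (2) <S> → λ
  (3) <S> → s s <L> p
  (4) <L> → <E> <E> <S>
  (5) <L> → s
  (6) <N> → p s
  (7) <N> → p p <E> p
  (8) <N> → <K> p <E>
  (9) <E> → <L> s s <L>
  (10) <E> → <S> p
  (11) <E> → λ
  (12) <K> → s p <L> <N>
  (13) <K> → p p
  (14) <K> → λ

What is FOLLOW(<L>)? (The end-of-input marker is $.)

{$, p, s}

FIRST(<K>) = {λ, p, s}
FIRST(<N>) = {p, s}  (via <K> p <E>)
FIRST(<S>) = {λ, p, s}  (via <N>)
FIRST(<L>) = {λ, p, s}  (via <E> <E> <S>)
FIRST(<E>) = {λ, p, s}  (via <L> s s <L>, <S> p)
FOLLOW(<S>) includes $ since <S> is the start symbol.
FOLLOW(<K>): in <N>→<K> p <E>, <K> is followed by p <E> with FIRST {p}. Thus FOLLOW(<K>) = {p}.
FOLLOW(<S>): in <L>→<E> <E> <S>, the suffix after <S> is empty, so FOLLOW(<S>) ⊇ FOLLOW(<L>) = {$, p, s}; in <E>→<S> p, <S> is followed by p with FIRST {p}. Thus FOLLOW(<S>) = {$, p, s}.
FOLLOW(<N>): in <S>→<N>, the suffix after <N> is empty, so FOLLOW(<N>) ⊇ FOLLOW(<S>) = {$, p, s}; in <K>→s p <L> <N>, the suffix after <N> is empty, so FOLLOW(<N>) ⊇ FOLLOW(<K>) = {p}. Thus FOLLOW(<N>) = {$, p, s}.
FOLLOW(<L>): in <S>→s s <L> p, <L> is followed by p with FIRST {p}; in <E>→<L> s s <L> (occurrence 1), <L> is followed by s s <L> with FIRST {s}; in <E>→<L> s s <L> (occurrence 2), the suffix after <L> is empty, so FOLLOW(<L>) ⊇ FOLLOW(<E>) = {$, p, s}; in <K>→s p <L> <N>, <L> is followed by <N> with FIRST {p, s}. Thus FOLLOW(<L>) = {$, p, s}.
FOLLOW(<E>): in <L>→<E> <E> <S> (occurrence 1), <E> is followed by <E> <S> with FIRST {λ, p, s}; in <L>→<E> <E> <S> (occurrence 1), the suffix after <E> is nullable, so FOLLOW(<E>) ⊇ FOLLOW(<L>) = {$, p, s}; in <L>→<E> <E> <S> (occurrence 2), <E> is followed by <S> with FIRST {λ, p, s}; in <L>→<E> <E> <S> (occurrence 2), the suffix after <E> is nullable, so FOLLOW(<E>) ⊇ FOLLOW(<L>) = {$, p, s}; in <N>→p p <E> p, <E> is followed by p with FIRST {p}; in <N>→<K> p <E>, the suffix after <E> is empty, so FOLLOW(<E>) ⊇ FOLLOW(<N>) = {$, p, s}. Thus FOLLOW(<E>) = {$, p, s}.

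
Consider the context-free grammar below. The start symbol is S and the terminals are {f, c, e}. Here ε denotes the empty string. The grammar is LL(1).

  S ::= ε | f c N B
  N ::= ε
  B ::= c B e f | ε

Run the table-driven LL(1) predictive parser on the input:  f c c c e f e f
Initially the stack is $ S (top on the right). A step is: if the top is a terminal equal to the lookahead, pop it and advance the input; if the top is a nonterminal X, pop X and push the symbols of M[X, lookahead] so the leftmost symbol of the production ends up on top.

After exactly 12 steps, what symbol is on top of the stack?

step 1: stack=$ S  input=f c c c e f e f $  — expand S ::= f c N B
step 2: stack=$ B N c f  input=f c c c e f e f $  — match f
step 3: stack=$ B N c  input=c c c e f e f $  — match c
step 4: stack=$ B N  input=c c e f e f $  — expand N ::= ε
step 5: stack=$ B  input=c c e f e f $  — expand B ::= c B e f
step 6: stack=$ f e B c  input=c c e f e f $  — match c
step 7: stack=$ f e B  input=c e f e f $  — expand B ::= c B e f
step 8: stack=$ f e f e B c  input=c e f e f $  — match c
step 9: stack=$ f e f e B  input=e f e f $  — expand B ::= ε
step 10: stack=$ f e f e  input=e f e f $  — match e
step 11: stack=$ f e f  input=f e f $  — match f
step 12: stack=$ f e  input=e f $  — match e
Stack after step 12: $ f (top = f).

f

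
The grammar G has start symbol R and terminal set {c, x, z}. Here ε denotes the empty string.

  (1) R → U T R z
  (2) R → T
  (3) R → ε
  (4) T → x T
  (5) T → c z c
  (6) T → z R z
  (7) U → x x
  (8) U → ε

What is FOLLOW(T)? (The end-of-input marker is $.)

{$, c, x, z}

FIRST(T): from T→x T we get {x}; from T→c z c we get {c}; from T→z R z we get {z}. So FIRST(T) = {c, x, z}.
FIRST(U): from U→x x we get {x}; from U→ε we get {ε}. So FIRST(U) = {ε, x}.
FIRST(R): from R→U T R z we get {c, x, z}; from R→T we get {c, x, z}; from R→ε we get {ε}. So FIRST(R) = {ε, c, x, z}.
FOLLOW(R) includes $ since R is the start symbol.
FOLLOW(R): in R→U T R z, R is followed by z with FIRST {z}; in T→z R z, R is followed by z with FIRST {z}. Thus FOLLOW(R) = {$, z}.
FOLLOW(T): in R→U T R z, T is followed by R z with FIRST {c, x, z}; in R→T, the suffix after T is empty, so FOLLOW(T) ⊇ FOLLOW(R) = {$, z}; in T→x T, the suffix after T is empty (adds nothing new). Thus FOLLOW(T) = {$, c, x, z}.
FOLLOW(U): in R→U T R z, U is followed by T R z with FIRST {c, x, z}. Thus FOLLOW(U) = {c, x, z}.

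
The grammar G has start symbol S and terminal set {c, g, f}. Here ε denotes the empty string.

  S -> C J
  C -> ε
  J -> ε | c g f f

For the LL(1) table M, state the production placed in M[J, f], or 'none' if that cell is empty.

none

FIRST(C): from C->ε we get {ε}. So FIRST(C) = {ε}.
FIRST(J): from J->ε we get {ε}; from J->c g f f we get {c}. So FIRST(J) = {ε, c}.
FIRST(S): from S->C J we get {ε, c}. So FIRST(S) = {ε, c}.
FOLLOW(S) includes $ since S is the start symbol.
FOLLOW(S): S appears on no right-hand side. Thus FOLLOW(S) = {$}.
FOLLOW(J): in S->C J, the suffix after J is empty, so FOLLOW(J) ⊇ FOLLOW(S) = {$}. Thus FOLLOW(J) = {$}.
For J -> ε: FIRST(ε) = {ε}, so it goes in M[J, t] for t ∈ {}; since ε ∈ FIRST, also for every t ∈ FOLLOW(J) = {$}.
For J -> c g f f: FIRST(c g f f) = {c}, so it goes in M[J, t] for t ∈ {c}.
None of these place a production in M[J, f].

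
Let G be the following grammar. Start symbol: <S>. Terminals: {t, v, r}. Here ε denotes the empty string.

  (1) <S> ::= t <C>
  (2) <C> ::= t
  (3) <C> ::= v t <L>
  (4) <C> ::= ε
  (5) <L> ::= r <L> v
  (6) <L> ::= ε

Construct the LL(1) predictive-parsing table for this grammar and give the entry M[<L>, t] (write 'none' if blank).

FIRST(<S>) = {t}
FIRST(<C>) = {ε, t, v}
FIRST(<L>) = {ε, r}
FOLLOW(<S>) includes $ since <S> is the start symbol.
FOLLOW(<C>): in <S>::=t <C>, the suffix after <C> is empty, so FOLLOW(<C>) ⊇ FOLLOW(<S>) = {$}. Thus FOLLOW(<C>) = {$}.
FOLLOW(<L>): in <C>::=v t <L>, the suffix after <L> is empty, so FOLLOW(<L>) ⊇ FOLLOW(<C>) = {$}; in <L>::=r <L> v, <L> is followed by v with FIRST {v}. Thus FOLLOW(<L>) = {$, v}.
For <L> ::= r <L> v: FIRST(r <L> v) = {r}, so it goes in M[<L>, t] for t ∈ {r}.
For <L> ::= ε: FIRST(ε) = {ε}, so it goes in M[<L>, t] for t ∈ {}; since ε ∈ FIRST, also for every t ∈ FOLLOW(<L>) = {$, v}.
None of these place a production in M[<L>, t].

none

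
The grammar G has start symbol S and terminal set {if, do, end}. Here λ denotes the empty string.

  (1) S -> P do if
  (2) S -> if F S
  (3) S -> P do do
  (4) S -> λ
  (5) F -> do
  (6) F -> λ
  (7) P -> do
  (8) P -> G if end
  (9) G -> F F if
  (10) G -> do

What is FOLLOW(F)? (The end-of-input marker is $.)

{$, do, if}

FIRST(F) = {λ, do}
FIRST(G) = {do, if}  (via F F if)
FIRST(P) = {do, if}  (via G if end)
FIRST(S) = {λ, do, if}  (via P do if, P do do)
FOLLOW(S) includes $ since S is the start symbol.
FOLLOW(S): in S->if F S, the suffix after S is empty (adds nothing new). Thus FOLLOW(S) = {$}.
FOLLOW(F): in S->if F S, F is followed by S with FIRST {λ, do, if}; in S->if F S, the suffix after F is nullable, so FOLLOW(F) ⊇ FOLLOW(S) = {$}; in G->F F if (occurrence 1), F is followed by F if with FIRST {do, if}; in G->F F if (occurrence 2), F is followed by if with FIRST {if}. Thus FOLLOW(F) = {$, do, if}.
FOLLOW(P): in S->P do if, P is followed by do if with FIRST {do}; in S->P do do, P is followed by do do with FIRST {do}. Thus FOLLOW(P) = {do}.
FOLLOW(G): in P->G if end, G is followed by if end with FIRST {if}. Thus FOLLOW(G) = {if}.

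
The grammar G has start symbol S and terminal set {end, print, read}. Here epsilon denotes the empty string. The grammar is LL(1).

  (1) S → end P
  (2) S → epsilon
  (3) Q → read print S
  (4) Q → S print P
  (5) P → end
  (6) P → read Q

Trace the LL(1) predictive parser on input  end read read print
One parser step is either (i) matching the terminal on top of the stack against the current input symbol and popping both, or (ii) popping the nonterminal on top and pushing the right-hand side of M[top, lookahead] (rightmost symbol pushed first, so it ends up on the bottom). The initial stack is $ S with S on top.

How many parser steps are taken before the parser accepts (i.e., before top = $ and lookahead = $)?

8

step 1: stack=$ S  input=end read read print $  — expand S → end P
step 2: stack=$ P end  input=end read read print $  — match end
step 3: stack=$ P  input=read read print $  — expand P → read Q
step 4: stack=$ Q read  input=read read print $  — match read
step 5: stack=$ Q  input=read print $  — expand Q → read print S
step 6: stack=$ S print read  input=read print $  — match read
step 7: stack=$ S print  input=print $  — match print
step 8: stack=$ S  input=$  — expand S → epsilon
Accept reached after 8 steps.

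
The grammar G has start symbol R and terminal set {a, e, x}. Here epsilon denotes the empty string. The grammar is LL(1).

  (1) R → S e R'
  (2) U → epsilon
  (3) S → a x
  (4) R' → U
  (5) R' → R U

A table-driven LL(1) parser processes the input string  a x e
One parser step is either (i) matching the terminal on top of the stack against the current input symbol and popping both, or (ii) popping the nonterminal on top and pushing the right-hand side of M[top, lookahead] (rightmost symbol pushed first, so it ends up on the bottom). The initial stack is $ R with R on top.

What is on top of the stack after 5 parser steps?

R'

step 1: stack=$ R  input=a x e $  — expand R → S e R'
step 2: stack=$ R' e S  input=a x e $  — expand S → a x
step 3: stack=$ R' e x a  input=a x e $  — match a
step 4: stack=$ R' e x  input=x e $  — match x
step 5: stack=$ R' e  input=e $  — match e
Stack after step 5: $ R' (top = R').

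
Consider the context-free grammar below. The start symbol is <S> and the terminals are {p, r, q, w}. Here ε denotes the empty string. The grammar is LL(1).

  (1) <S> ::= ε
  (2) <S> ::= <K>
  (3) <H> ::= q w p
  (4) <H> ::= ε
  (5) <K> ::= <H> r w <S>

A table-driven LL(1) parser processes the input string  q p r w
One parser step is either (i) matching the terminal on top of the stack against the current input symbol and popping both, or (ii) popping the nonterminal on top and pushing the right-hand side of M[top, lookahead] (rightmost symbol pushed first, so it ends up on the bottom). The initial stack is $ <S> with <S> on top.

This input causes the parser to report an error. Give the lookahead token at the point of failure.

step 1: stack=$ <S>  input=q p r w $  — expand <S> ::= <K>
step 2: stack=$ <K>  input=q p r w $  — expand <K> ::= <H> r w <S>
step 3: stack=$ <S> w r <H>  input=q p r w $  — expand <H> ::= q w p
step 4: stack=$ <S> w r p w q  input=q p r w $  — match q
step 5: stack=$ <S> w r p w  input=p r w $  — error: top is terminal w but lookahead is p

p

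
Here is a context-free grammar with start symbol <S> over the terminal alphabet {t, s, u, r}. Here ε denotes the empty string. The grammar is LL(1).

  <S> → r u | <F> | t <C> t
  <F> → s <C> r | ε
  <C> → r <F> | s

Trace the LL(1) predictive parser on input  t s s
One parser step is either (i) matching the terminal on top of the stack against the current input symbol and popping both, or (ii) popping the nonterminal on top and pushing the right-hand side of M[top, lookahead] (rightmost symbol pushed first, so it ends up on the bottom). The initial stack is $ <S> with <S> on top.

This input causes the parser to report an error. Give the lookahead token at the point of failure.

step 1: stack=$ <S>  input=t s s $  — expand <S> → t <C> t
step 2: stack=$ t <C> t  input=t s s $  — match t
step 3: stack=$ t <C>  input=s s $  — expand <C> → s
step 4: stack=$ t s  input=s s $  — match s
step 5: stack=$ t  input=s $  — error: top is terminal t but lookahead is s

s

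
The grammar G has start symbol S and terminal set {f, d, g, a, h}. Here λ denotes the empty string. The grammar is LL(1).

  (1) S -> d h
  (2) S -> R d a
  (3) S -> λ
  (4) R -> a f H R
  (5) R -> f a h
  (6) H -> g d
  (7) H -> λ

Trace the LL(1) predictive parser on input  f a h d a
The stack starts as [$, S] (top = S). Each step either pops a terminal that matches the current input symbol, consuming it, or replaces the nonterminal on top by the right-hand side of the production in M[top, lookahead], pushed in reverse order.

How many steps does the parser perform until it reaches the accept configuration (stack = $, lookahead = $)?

7

     Stack        Input        Action
  1  $ S          f a h d a $  expand S -> R d a
  2  $ a d R      f a h d a $  expand R -> f a h
  3  $ a d h a f  f a h d a $  match f
  4  $ a d h a    a h d a $    match a
  5  $ a d h      h d a $      match h
  6  $ a d        d a $        match d
  7  $ a          a $          match a
Accept reached after 7 steps.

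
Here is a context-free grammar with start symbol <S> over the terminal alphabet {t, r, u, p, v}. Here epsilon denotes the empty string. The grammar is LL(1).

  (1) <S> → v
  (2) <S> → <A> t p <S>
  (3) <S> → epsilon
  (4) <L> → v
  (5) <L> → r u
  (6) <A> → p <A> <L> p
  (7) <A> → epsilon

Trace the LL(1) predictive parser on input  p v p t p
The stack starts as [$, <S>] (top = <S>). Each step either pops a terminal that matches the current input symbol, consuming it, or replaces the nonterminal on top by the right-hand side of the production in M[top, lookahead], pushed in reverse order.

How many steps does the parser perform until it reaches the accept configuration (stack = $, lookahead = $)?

10

step 1: stack=$ <S>  input=p v p t p $  — expand <S> → <A> t p <S>
step 2: stack=$ <S> p t <A>  input=p v p t p $  — expand <A> → p <A> <L> p
step 3: stack=$ <S> p t p <L> <A> p  input=p v p t p $  — match p
step 4: stack=$ <S> p t p <L> <A>  input=v p t p $  — expand <A> → epsilon
step 5: stack=$ <S> p t p <L>  input=v p t p $  — expand <L> → v
step 6: stack=$ <S> p t p v  input=v p t p $  — match v
step 7: stack=$ <S> p t p  input=p t p $  — match p
step 8: stack=$ <S> p t  input=t p $  — match t
step 9: stack=$ <S> p  input=p $  — match p
step 10: stack=$ <S>  input=$  — expand <S> → epsilon
Accept reached after 10 steps.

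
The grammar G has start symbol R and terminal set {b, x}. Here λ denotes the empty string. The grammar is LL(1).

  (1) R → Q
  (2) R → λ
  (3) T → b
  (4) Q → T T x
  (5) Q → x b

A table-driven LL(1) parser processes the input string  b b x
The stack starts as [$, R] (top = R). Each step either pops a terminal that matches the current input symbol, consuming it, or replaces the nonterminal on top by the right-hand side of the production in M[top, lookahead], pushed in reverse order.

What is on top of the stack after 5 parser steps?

b

step 1: stack=$ R  input=b b x $  — expand R → Q
step 2: stack=$ Q  input=b b x $  — expand Q → T T x
step 3: stack=$ x T T  input=b b x $  — expand T → b
step 4: stack=$ x T b  input=b b x $  — match b
step 5: stack=$ x T  input=b x $  — expand T → b
Stack after step 5: $ x b (top = b).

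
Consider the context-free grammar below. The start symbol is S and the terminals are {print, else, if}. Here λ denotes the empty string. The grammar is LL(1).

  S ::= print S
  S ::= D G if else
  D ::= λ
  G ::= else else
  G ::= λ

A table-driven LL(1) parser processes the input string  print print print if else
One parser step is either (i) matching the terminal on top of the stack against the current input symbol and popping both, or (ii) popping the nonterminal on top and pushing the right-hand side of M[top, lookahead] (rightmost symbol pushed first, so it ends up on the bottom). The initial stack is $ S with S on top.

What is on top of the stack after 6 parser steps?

step 1: stack=$ S  input=print print print if else $  — expand S ::= print S
step 2: stack=$ S print  input=print print print if else $  — match print
step 3: stack=$ S  input=print print if else $  — expand S ::= print S
step 4: stack=$ S print  input=print print if else $  — match print
step 5: stack=$ S  input=print if else $  — expand S ::= print S
step 6: stack=$ S print  input=print if else $  — match print
Stack after step 6: $ S (top = S).

S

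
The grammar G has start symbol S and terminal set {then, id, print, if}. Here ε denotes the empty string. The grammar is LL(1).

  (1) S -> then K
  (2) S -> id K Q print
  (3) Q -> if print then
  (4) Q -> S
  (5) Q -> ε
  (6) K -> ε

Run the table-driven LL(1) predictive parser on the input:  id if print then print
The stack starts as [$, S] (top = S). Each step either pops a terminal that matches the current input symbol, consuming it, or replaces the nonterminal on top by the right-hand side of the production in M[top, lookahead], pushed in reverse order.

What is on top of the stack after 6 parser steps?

then

step 1: stack=$ S  input=id if print then print $  — expand S -> id K Q print
step 2: stack=$ print Q K id  input=id if print then print $  — match id
step 3: stack=$ print Q K  input=if print then print $  — expand K -> ε
step 4: stack=$ print Q  input=if print then print $  — expand Q -> if print then
step 5: stack=$ print then print if  input=if print then print $  — match if
step 6: stack=$ print then print  input=print then print $  — match print
Stack after step 6: $ print then (top = then).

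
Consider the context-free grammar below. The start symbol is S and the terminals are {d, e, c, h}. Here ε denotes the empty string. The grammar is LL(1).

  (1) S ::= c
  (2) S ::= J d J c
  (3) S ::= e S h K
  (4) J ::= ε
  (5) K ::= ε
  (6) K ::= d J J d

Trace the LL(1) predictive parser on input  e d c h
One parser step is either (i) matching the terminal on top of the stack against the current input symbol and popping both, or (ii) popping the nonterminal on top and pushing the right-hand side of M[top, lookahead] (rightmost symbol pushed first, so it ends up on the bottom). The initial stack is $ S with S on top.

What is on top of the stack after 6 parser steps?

step 1: stack=$ S  input=e d c h $  — expand S ::= e S h K
step 2: stack=$ K h S e  input=e d c h $  — match e
step 3: stack=$ K h S  input=d c h $  — expand S ::= J d J c
step 4: stack=$ K h c J d J  input=d c h $  — expand J ::= ε
step 5: stack=$ K h c J d  input=d c h $  — match d
step 6: stack=$ K h c J  input=c h $  — expand J ::= ε
Stack after step 6: $ K h c (top = c).

c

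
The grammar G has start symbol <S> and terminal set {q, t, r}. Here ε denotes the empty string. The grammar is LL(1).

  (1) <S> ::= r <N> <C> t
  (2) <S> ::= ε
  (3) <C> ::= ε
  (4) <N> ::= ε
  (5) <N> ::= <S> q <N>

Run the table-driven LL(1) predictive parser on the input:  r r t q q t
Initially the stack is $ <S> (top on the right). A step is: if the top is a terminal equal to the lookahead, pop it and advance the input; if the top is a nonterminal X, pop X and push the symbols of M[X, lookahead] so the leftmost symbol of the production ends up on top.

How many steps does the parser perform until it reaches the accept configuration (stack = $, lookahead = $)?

15

      Stack                      Input          Action
   1  $ <S>                      r r t q q t $  expand <S> ::= r <N> <C> t
   2  $ t <C> <N> r              r r t q q t $  match r
   3  $ t <C> <N>                r t q q t $    expand <N> ::= <S> q <N>
   4  $ t <C> <N> q <S>          r t q q t $    expand <S> ::= r <N> <C> t
   5  $ t <C> <N> q t <C> <N> r  r t q q t $    match r
   6  $ t <C> <N> q t <C> <N>    t q q t $      expand <N> ::= ε
   7  $ t <C> <N> q t <C>        t q q t $      expand <C> ::= ε
   8  $ t <C> <N> q t            t q q t $      match t
   9  $ t <C> <N> q              q q t $        match q
  10  $ t <C> <N>                q t $          expand <N> ::= <S> q <N>
  11  $ t <C> <N> q <S>          q t $          expand <S> ::= ε
  12  $ t <C> <N> q              q t $          match q
  13  $ t <C> <N>                t $            expand <N> ::= ε
  14  $ t <C>                    t $            expand <C> ::= ε
  15  $ t                        t $            match t
Accept reached after 15 steps.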